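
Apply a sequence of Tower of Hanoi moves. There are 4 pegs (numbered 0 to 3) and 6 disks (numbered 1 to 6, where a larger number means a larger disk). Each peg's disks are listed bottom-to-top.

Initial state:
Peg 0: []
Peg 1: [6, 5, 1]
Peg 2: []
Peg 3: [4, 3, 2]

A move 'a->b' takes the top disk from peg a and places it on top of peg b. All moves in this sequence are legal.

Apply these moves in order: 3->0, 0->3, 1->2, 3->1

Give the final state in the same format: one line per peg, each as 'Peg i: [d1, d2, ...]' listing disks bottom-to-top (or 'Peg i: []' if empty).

After move 1 (3->0):
Peg 0: [2]
Peg 1: [6, 5, 1]
Peg 2: []
Peg 3: [4, 3]

After move 2 (0->3):
Peg 0: []
Peg 1: [6, 5, 1]
Peg 2: []
Peg 3: [4, 3, 2]

After move 3 (1->2):
Peg 0: []
Peg 1: [6, 5]
Peg 2: [1]
Peg 3: [4, 3, 2]

After move 4 (3->1):
Peg 0: []
Peg 1: [6, 5, 2]
Peg 2: [1]
Peg 3: [4, 3]

Answer: Peg 0: []
Peg 1: [6, 5, 2]
Peg 2: [1]
Peg 3: [4, 3]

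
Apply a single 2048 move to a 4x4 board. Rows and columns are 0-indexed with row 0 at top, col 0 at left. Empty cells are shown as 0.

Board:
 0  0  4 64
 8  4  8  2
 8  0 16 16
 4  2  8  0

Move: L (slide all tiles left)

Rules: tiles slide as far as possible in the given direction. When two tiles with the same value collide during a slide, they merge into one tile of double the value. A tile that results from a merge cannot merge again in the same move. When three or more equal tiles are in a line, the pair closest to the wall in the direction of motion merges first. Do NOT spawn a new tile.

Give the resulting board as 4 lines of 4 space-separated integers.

Answer:  4 64  0  0
 8  4  8  2
 8 32  0  0
 4  2  8  0

Derivation:
Slide left:
row 0: [0, 0, 4, 64] -> [4, 64, 0, 0]
row 1: [8, 4, 8, 2] -> [8, 4, 8, 2]
row 2: [8, 0, 16, 16] -> [8, 32, 0, 0]
row 3: [4, 2, 8, 0] -> [4, 2, 8, 0]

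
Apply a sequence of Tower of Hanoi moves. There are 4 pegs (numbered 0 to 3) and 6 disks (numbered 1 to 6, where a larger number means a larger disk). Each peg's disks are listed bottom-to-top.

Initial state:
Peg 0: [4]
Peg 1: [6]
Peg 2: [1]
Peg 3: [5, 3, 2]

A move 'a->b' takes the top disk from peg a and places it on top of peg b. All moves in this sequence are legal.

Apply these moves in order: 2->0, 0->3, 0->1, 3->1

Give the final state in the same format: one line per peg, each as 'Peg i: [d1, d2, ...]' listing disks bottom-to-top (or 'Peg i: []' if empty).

Answer: Peg 0: []
Peg 1: [6, 4, 1]
Peg 2: []
Peg 3: [5, 3, 2]

Derivation:
After move 1 (2->0):
Peg 0: [4, 1]
Peg 1: [6]
Peg 2: []
Peg 3: [5, 3, 2]

After move 2 (0->3):
Peg 0: [4]
Peg 1: [6]
Peg 2: []
Peg 3: [5, 3, 2, 1]

After move 3 (0->1):
Peg 0: []
Peg 1: [6, 4]
Peg 2: []
Peg 3: [5, 3, 2, 1]

After move 4 (3->1):
Peg 0: []
Peg 1: [6, 4, 1]
Peg 2: []
Peg 3: [5, 3, 2]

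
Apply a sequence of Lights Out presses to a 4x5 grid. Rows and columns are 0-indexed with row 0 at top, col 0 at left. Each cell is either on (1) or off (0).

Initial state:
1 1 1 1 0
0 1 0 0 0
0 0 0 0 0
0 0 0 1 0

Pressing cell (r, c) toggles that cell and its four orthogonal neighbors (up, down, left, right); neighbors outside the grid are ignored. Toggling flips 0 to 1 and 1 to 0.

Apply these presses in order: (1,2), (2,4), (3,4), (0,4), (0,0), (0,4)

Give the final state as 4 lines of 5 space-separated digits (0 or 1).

After press 1 at (1,2):
1 1 0 1 0
0 0 1 1 0
0 0 1 0 0
0 0 0 1 0

After press 2 at (2,4):
1 1 0 1 0
0 0 1 1 1
0 0 1 1 1
0 0 0 1 1

After press 3 at (3,4):
1 1 0 1 0
0 0 1 1 1
0 0 1 1 0
0 0 0 0 0

After press 4 at (0,4):
1 1 0 0 1
0 0 1 1 0
0 0 1 1 0
0 0 0 0 0

After press 5 at (0,0):
0 0 0 0 1
1 0 1 1 0
0 0 1 1 0
0 0 0 0 0

After press 6 at (0,4):
0 0 0 1 0
1 0 1 1 1
0 0 1 1 0
0 0 0 0 0

Answer: 0 0 0 1 0
1 0 1 1 1
0 0 1 1 0
0 0 0 0 0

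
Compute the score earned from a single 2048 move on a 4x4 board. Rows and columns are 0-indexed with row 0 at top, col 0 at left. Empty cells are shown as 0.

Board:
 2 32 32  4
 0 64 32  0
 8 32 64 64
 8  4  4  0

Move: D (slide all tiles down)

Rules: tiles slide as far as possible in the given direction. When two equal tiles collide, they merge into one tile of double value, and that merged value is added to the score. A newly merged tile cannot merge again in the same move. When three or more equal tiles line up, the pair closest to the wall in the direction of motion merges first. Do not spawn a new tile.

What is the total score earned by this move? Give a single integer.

Answer: 80

Derivation:
Slide down:
col 0: [2, 0, 8, 8] -> [0, 0, 2, 16]  score +16 (running 16)
col 1: [32, 64, 32, 4] -> [32, 64, 32, 4]  score +0 (running 16)
col 2: [32, 32, 64, 4] -> [0, 64, 64, 4]  score +64 (running 80)
col 3: [4, 0, 64, 0] -> [0, 0, 4, 64]  score +0 (running 80)
Board after move:
 0 32  0  0
 0 64 64  0
 2 32 64  4
16  4  4 64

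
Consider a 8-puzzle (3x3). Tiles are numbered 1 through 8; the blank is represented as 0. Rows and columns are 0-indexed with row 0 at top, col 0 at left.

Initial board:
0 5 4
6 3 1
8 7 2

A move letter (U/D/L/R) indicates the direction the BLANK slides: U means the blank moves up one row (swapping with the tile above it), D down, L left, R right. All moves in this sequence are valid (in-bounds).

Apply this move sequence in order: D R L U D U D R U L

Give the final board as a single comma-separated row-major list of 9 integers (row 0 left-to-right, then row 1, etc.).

After move 1 (D):
6 5 4
0 3 1
8 7 2

After move 2 (R):
6 5 4
3 0 1
8 7 2

After move 3 (L):
6 5 4
0 3 1
8 7 2

After move 4 (U):
0 5 4
6 3 1
8 7 2

After move 5 (D):
6 5 4
0 3 1
8 7 2

After move 6 (U):
0 5 4
6 3 1
8 7 2

After move 7 (D):
6 5 4
0 3 1
8 7 2

After move 8 (R):
6 5 4
3 0 1
8 7 2

After move 9 (U):
6 0 4
3 5 1
8 7 2

After move 10 (L):
0 6 4
3 5 1
8 7 2

Answer: 0, 6, 4, 3, 5, 1, 8, 7, 2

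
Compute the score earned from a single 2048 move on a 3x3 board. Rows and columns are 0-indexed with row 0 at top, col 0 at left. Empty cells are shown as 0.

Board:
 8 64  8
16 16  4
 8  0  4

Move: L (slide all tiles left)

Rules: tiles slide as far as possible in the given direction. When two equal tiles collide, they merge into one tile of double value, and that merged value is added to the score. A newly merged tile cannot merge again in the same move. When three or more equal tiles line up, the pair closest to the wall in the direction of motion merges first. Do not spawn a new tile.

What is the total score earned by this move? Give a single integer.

Answer: 32

Derivation:
Slide left:
row 0: [8, 64, 8] -> [8, 64, 8]  score +0 (running 0)
row 1: [16, 16, 4] -> [32, 4, 0]  score +32 (running 32)
row 2: [8, 0, 4] -> [8, 4, 0]  score +0 (running 32)
Board after move:
 8 64  8
32  4  0
 8  4  0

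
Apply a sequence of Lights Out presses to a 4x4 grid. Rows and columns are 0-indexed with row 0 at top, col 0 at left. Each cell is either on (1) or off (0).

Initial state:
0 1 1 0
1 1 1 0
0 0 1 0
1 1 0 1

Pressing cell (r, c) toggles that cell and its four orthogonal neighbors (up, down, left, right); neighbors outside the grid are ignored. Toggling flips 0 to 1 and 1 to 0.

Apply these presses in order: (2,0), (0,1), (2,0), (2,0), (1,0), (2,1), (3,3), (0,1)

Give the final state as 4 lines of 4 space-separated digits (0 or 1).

Answer: 1 1 1 0
1 1 1 0
1 0 0 1
0 0 1 0

Derivation:
After press 1 at (2,0):
0 1 1 0
0 1 1 0
1 1 1 0
0 1 0 1

After press 2 at (0,1):
1 0 0 0
0 0 1 0
1 1 1 0
0 1 0 1

After press 3 at (2,0):
1 0 0 0
1 0 1 0
0 0 1 0
1 1 0 1

After press 4 at (2,0):
1 0 0 0
0 0 1 0
1 1 1 0
0 1 0 1

After press 5 at (1,0):
0 0 0 0
1 1 1 0
0 1 1 0
0 1 0 1

After press 6 at (2,1):
0 0 0 0
1 0 1 0
1 0 0 0
0 0 0 1

After press 7 at (3,3):
0 0 0 0
1 0 1 0
1 0 0 1
0 0 1 0

After press 8 at (0,1):
1 1 1 0
1 1 1 0
1 0 0 1
0 0 1 0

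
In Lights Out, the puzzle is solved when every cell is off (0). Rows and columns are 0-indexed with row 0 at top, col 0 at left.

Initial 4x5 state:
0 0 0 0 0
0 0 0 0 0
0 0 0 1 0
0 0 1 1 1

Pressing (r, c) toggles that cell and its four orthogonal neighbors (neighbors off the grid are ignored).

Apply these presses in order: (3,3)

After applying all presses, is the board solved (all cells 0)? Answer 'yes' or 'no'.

Answer: yes

Derivation:
After press 1 at (3,3):
0 0 0 0 0
0 0 0 0 0
0 0 0 0 0
0 0 0 0 0

Lights still on: 0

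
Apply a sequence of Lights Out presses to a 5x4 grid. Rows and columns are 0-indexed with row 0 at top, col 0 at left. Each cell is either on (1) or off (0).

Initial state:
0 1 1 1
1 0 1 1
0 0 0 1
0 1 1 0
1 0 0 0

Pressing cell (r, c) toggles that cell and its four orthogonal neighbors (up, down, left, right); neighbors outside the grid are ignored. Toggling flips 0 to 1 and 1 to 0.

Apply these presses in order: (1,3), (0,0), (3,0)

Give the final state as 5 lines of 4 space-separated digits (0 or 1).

Answer: 1 0 1 0
0 0 0 0
1 0 0 0
1 0 1 0
0 0 0 0

Derivation:
After press 1 at (1,3):
0 1 1 0
1 0 0 0
0 0 0 0
0 1 1 0
1 0 0 0

After press 2 at (0,0):
1 0 1 0
0 0 0 0
0 0 0 0
0 1 1 0
1 0 0 0

After press 3 at (3,0):
1 0 1 0
0 0 0 0
1 0 0 0
1 0 1 0
0 0 0 0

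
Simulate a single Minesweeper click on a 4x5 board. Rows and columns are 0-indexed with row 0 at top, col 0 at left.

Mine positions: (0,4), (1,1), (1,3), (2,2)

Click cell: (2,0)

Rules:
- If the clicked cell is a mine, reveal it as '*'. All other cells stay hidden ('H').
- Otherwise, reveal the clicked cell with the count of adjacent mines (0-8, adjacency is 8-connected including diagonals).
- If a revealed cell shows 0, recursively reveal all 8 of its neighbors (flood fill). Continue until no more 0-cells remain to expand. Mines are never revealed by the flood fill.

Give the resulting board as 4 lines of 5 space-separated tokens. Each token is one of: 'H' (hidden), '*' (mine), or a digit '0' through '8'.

H H H H H
H H H H H
1 H H H H
H H H H H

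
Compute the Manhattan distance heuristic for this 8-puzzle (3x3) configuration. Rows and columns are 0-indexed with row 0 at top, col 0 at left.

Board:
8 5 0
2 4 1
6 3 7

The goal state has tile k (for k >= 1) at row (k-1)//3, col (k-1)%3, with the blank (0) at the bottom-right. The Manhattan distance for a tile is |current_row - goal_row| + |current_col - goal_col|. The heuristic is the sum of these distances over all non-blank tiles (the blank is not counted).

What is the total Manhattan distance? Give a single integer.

Answer: 18

Derivation:
Tile 8: at (0,0), goal (2,1), distance |0-2|+|0-1| = 3
Tile 5: at (0,1), goal (1,1), distance |0-1|+|1-1| = 1
Tile 2: at (1,0), goal (0,1), distance |1-0|+|0-1| = 2
Tile 4: at (1,1), goal (1,0), distance |1-1|+|1-0| = 1
Tile 1: at (1,2), goal (0,0), distance |1-0|+|2-0| = 3
Tile 6: at (2,0), goal (1,2), distance |2-1|+|0-2| = 3
Tile 3: at (2,1), goal (0,2), distance |2-0|+|1-2| = 3
Tile 7: at (2,2), goal (2,0), distance |2-2|+|2-0| = 2
Sum: 3 + 1 + 2 + 1 + 3 + 3 + 3 + 2 = 18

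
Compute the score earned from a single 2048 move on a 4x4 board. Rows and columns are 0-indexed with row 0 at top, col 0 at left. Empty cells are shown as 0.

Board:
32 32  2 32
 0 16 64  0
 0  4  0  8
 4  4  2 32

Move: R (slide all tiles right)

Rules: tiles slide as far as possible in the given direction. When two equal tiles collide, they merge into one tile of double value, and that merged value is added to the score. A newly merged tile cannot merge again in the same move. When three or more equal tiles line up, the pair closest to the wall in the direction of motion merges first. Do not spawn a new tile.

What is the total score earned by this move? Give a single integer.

Answer: 72

Derivation:
Slide right:
row 0: [32, 32, 2, 32] -> [0, 64, 2, 32]  score +64 (running 64)
row 1: [0, 16, 64, 0] -> [0, 0, 16, 64]  score +0 (running 64)
row 2: [0, 4, 0, 8] -> [0, 0, 4, 8]  score +0 (running 64)
row 3: [4, 4, 2, 32] -> [0, 8, 2, 32]  score +8 (running 72)
Board after move:
 0 64  2 32
 0  0 16 64
 0  0  4  8
 0  8  2 32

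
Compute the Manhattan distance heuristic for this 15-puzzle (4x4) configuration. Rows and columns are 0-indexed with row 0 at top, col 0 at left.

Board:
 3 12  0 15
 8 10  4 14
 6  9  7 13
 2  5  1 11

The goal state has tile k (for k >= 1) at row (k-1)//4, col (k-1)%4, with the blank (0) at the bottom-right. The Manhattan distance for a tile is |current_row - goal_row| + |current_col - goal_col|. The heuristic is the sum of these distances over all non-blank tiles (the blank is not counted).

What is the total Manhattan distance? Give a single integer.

Answer: 42

Derivation:
Tile 3: at (0,0), goal (0,2), distance |0-0|+|0-2| = 2
Tile 12: at (0,1), goal (2,3), distance |0-2|+|1-3| = 4
Tile 15: at (0,3), goal (3,2), distance |0-3|+|3-2| = 4
Tile 8: at (1,0), goal (1,3), distance |1-1|+|0-3| = 3
Tile 10: at (1,1), goal (2,1), distance |1-2|+|1-1| = 1
Tile 4: at (1,2), goal (0,3), distance |1-0|+|2-3| = 2
Tile 14: at (1,3), goal (3,1), distance |1-3|+|3-1| = 4
Tile 6: at (2,0), goal (1,1), distance |2-1|+|0-1| = 2
Tile 9: at (2,1), goal (2,0), distance |2-2|+|1-0| = 1
Tile 7: at (2,2), goal (1,2), distance |2-1|+|2-2| = 1
Tile 13: at (2,3), goal (3,0), distance |2-3|+|3-0| = 4
Tile 2: at (3,0), goal (0,1), distance |3-0|+|0-1| = 4
Tile 5: at (3,1), goal (1,0), distance |3-1|+|1-0| = 3
Tile 1: at (3,2), goal (0,0), distance |3-0|+|2-0| = 5
Tile 11: at (3,3), goal (2,2), distance |3-2|+|3-2| = 2
Sum: 2 + 4 + 4 + 3 + 1 + 2 + 4 + 2 + 1 + 1 + 4 + 4 + 3 + 5 + 2 = 42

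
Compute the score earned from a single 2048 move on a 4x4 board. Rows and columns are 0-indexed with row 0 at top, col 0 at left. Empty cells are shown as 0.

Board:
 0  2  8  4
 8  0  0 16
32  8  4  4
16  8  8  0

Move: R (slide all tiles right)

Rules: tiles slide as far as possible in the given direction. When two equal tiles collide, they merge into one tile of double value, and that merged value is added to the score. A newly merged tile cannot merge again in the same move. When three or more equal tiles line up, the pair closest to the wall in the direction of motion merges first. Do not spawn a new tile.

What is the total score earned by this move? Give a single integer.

Slide right:
row 0: [0, 2, 8, 4] -> [0, 2, 8, 4]  score +0 (running 0)
row 1: [8, 0, 0, 16] -> [0, 0, 8, 16]  score +0 (running 0)
row 2: [32, 8, 4, 4] -> [0, 32, 8, 8]  score +8 (running 8)
row 3: [16, 8, 8, 0] -> [0, 0, 16, 16]  score +16 (running 24)
Board after move:
 0  2  8  4
 0  0  8 16
 0 32  8  8
 0  0 16 16

Answer: 24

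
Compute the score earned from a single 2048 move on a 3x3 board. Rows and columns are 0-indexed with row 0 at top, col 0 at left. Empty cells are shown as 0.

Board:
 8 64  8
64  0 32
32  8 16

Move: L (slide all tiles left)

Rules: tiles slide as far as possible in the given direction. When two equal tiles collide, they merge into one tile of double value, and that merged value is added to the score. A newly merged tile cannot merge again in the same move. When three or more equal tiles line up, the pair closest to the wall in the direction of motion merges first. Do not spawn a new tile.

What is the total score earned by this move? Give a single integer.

Slide left:
row 0: [8, 64, 8] -> [8, 64, 8]  score +0 (running 0)
row 1: [64, 0, 32] -> [64, 32, 0]  score +0 (running 0)
row 2: [32, 8, 16] -> [32, 8, 16]  score +0 (running 0)
Board after move:
 8 64  8
64 32  0
32  8 16

Answer: 0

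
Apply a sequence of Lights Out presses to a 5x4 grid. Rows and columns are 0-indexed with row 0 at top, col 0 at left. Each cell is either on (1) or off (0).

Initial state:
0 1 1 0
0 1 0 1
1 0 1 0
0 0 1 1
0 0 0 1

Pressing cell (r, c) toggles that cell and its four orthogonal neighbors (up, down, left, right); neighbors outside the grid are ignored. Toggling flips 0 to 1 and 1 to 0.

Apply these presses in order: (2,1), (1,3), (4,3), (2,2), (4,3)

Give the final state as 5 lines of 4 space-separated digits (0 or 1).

After press 1 at (2,1):
0 1 1 0
0 0 0 1
0 1 0 0
0 1 1 1
0 0 0 1

After press 2 at (1,3):
0 1 1 1
0 0 1 0
0 1 0 1
0 1 1 1
0 0 0 1

After press 3 at (4,3):
0 1 1 1
0 0 1 0
0 1 0 1
0 1 1 0
0 0 1 0

After press 4 at (2,2):
0 1 1 1
0 0 0 0
0 0 1 0
0 1 0 0
0 0 1 0

After press 5 at (4,3):
0 1 1 1
0 0 0 0
0 0 1 0
0 1 0 1
0 0 0 1

Answer: 0 1 1 1
0 0 0 0
0 0 1 0
0 1 0 1
0 0 0 1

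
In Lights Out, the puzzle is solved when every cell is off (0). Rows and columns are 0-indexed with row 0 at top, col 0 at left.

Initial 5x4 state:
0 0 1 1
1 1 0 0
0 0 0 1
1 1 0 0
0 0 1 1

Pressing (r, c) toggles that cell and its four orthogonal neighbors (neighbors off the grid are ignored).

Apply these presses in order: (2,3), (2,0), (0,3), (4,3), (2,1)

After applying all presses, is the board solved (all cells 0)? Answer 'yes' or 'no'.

Answer: yes

Derivation:
After press 1 at (2,3):
0 0 1 1
1 1 0 1
0 0 1 0
1 1 0 1
0 0 1 1

After press 2 at (2,0):
0 0 1 1
0 1 0 1
1 1 1 0
0 1 0 1
0 0 1 1

After press 3 at (0,3):
0 0 0 0
0 1 0 0
1 1 1 0
0 1 0 1
0 0 1 1

After press 4 at (4,3):
0 0 0 0
0 1 0 0
1 1 1 0
0 1 0 0
0 0 0 0

After press 5 at (2,1):
0 0 0 0
0 0 0 0
0 0 0 0
0 0 0 0
0 0 0 0

Lights still on: 0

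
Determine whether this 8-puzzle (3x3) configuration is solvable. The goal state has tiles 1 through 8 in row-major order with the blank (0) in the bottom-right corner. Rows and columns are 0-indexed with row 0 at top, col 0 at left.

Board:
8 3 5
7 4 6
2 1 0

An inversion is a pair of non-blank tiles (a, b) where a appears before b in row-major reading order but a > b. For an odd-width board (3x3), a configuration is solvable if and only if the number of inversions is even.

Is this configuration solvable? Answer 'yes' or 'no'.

Inversions (pairs i<j in row-major order where tile[i] > tile[j] > 0): 21
21 is odd, so the puzzle is not solvable.

Answer: no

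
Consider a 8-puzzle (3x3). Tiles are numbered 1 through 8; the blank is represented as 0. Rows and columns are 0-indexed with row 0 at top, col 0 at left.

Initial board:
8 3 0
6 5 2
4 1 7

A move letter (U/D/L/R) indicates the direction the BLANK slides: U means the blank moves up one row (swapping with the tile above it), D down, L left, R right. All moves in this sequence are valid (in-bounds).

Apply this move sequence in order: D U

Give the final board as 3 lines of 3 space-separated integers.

After move 1 (D):
8 3 2
6 5 0
4 1 7

After move 2 (U):
8 3 0
6 5 2
4 1 7

Answer: 8 3 0
6 5 2
4 1 7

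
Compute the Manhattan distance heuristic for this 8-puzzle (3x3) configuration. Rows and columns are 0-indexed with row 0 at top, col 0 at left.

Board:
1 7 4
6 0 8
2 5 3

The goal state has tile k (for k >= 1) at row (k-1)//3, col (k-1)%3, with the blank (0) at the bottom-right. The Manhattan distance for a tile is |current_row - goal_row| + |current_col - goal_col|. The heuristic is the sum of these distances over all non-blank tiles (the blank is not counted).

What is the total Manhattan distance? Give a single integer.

Tile 1: (0,0)->(0,0) = 0
Tile 7: (0,1)->(2,0) = 3
Tile 4: (0,2)->(1,0) = 3
Tile 6: (1,0)->(1,2) = 2
Tile 8: (1,2)->(2,1) = 2
Tile 2: (2,0)->(0,1) = 3
Tile 5: (2,1)->(1,1) = 1
Tile 3: (2,2)->(0,2) = 2
Sum: 0 + 3 + 3 + 2 + 2 + 3 + 1 + 2 = 16

Answer: 16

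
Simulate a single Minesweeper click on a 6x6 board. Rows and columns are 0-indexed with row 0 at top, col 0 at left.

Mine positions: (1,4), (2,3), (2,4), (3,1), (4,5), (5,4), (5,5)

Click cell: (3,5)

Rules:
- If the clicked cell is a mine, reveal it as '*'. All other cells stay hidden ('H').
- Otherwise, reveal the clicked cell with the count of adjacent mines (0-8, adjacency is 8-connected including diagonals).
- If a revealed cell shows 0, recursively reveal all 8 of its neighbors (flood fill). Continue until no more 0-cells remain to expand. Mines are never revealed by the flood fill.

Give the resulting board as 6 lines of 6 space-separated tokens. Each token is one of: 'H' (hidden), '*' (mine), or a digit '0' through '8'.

H H H H H H
H H H H H H
H H H H H H
H H H H H 2
H H H H H H
H H H H H H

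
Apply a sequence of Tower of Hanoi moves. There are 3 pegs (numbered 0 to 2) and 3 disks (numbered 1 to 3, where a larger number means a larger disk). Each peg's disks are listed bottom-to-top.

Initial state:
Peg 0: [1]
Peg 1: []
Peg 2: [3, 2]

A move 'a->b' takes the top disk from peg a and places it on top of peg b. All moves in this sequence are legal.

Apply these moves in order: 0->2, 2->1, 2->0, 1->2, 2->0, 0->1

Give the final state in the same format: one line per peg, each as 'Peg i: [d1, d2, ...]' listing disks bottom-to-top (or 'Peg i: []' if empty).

Answer: Peg 0: [2]
Peg 1: [1]
Peg 2: [3]

Derivation:
After move 1 (0->2):
Peg 0: []
Peg 1: []
Peg 2: [3, 2, 1]

After move 2 (2->1):
Peg 0: []
Peg 1: [1]
Peg 2: [3, 2]

After move 3 (2->0):
Peg 0: [2]
Peg 1: [1]
Peg 2: [3]

After move 4 (1->2):
Peg 0: [2]
Peg 1: []
Peg 2: [3, 1]

After move 5 (2->0):
Peg 0: [2, 1]
Peg 1: []
Peg 2: [3]

After move 6 (0->1):
Peg 0: [2]
Peg 1: [1]
Peg 2: [3]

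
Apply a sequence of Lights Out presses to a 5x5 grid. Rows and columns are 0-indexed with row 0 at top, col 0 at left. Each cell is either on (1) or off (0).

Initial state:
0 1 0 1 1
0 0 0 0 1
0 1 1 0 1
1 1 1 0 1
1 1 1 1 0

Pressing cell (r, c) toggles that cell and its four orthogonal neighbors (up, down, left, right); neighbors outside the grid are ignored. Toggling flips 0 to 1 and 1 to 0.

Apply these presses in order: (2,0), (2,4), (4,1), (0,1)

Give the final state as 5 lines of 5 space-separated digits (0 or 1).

Answer: 1 0 1 1 1
1 1 0 0 0
1 0 1 1 0
0 0 1 0 0
0 0 0 1 0

Derivation:
After press 1 at (2,0):
0 1 0 1 1
1 0 0 0 1
1 0 1 0 1
0 1 1 0 1
1 1 1 1 0

After press 2 at (2,4):
0 1 0 1 1
1 0 0 0 0
1 0 1 1 0
0 1 1 0 0
1 1 1 1 0

After press 3 at (4,1):
0 1 0 1 1
1 0 0 0 0
1 0 1 1 0
0 0 1 0 0
0 0 0 1 0

After press 4 at (0,1):
1 0 1 1 1
1 1 0 0 0
1 0 1 1 0
0 0 1 0 0
0 0 0 1 0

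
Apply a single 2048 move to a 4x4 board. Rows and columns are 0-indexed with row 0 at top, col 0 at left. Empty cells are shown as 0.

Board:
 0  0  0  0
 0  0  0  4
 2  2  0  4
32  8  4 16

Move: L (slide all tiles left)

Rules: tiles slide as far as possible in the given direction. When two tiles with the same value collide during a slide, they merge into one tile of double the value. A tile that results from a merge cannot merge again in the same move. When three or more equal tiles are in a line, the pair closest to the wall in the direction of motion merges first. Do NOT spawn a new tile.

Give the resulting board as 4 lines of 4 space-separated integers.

Answer:  0  0  0  0
 4  0  0  0
 4  4  0  0
32  8  4 16

Derivation:
Slide left:
row 0: [0, 0, 0, 0] -> [0, 0, 0, 0]
row 1: [0, 0, 0, 4] -> [4, 0, 0, 0]
row 2: [2, 2, 0, 4] -> [4, 4, 0, 0]
row 3: [32, 8, 4, 16] -> [32, 8, 4, 16]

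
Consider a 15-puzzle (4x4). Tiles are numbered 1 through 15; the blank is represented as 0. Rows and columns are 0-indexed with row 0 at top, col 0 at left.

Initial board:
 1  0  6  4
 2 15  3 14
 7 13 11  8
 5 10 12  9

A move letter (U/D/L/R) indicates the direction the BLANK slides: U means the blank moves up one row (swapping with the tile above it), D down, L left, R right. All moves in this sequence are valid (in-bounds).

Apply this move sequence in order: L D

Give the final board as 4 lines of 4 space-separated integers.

Answer:  2  1  6  4
 0 15  3 14
 7 13 11  8
 5 10 12  9

Derivation:
After move 1 (L):
 0  1  6  4
 2 15  3 14
 7 13 11  8
 5 10 12  9

After move 2 (D):
 2  1  6  4
 0 15  3 14
 7 13 11  8
 5 10 12  9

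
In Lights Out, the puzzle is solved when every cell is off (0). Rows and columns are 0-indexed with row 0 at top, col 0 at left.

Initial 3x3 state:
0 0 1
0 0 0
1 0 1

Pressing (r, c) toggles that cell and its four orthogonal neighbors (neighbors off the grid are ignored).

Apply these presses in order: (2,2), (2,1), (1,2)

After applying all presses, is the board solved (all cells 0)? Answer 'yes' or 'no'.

Answer: yes

Derivation:
After press 1 at (2,2):
0 0 1
0 0 1
1 1 0

After press 2 at (2,1):
0 0 1
0 1 1
0 0 1

After press 3 at (1,2):
0 0 0
0 0 0
0 0 0

Lights still on: 0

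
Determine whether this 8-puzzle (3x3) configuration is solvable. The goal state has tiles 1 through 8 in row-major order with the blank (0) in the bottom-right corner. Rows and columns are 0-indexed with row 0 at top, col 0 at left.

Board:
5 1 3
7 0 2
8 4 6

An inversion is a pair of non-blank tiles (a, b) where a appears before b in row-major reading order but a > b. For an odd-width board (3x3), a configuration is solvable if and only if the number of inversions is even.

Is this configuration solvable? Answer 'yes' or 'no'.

Answer: yes

Derivation:
Inversions (pairs i<j in row-major order where tile[i] > tile[j] > 0): 10
10 is even, so the puzzle is solvable.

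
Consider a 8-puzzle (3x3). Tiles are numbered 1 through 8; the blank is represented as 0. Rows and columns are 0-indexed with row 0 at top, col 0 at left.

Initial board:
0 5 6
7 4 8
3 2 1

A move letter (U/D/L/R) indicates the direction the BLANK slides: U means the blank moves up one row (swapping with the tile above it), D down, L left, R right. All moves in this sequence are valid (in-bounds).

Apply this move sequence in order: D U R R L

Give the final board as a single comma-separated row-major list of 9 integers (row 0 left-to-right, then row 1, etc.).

Answer: 5, 0, 6, 7, 4, 8, 3, 2, 1

Derivation:
After move 1 (D):
7 5 6
0 4 8
3 2 1

After move 2 (U):
0 5 6
7 4 8
3 2 1

After move 3 (R):
5 0 6
7 4 8
3 2 1

After move 4 (R):
5 6 0
7 4 8
3 2 1

After move 5 (L):
5 0 6
7 4 8
3 2 1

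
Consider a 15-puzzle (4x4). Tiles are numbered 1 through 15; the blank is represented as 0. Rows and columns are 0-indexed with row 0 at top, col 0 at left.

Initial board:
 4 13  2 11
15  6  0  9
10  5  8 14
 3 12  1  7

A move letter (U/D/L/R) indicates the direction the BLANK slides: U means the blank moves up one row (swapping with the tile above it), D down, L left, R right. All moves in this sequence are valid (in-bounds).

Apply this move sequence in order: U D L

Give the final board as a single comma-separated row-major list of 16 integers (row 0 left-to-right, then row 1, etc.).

Answer: 4, 13, 2, 11, 15, 0, 6, 9, 10, 5, 8, 14, 3, 12, 1, 7

Derivation:
After move 1 (U):
 4 13  0 11
15  6  2  9
10  5  8 14
 3 12  1  7

After move 2 (D):
 4 13  2 11
15  6  0  9
10  5  8 14
 3 12  1  7

After move 3 (L):
 4 13  2 11
15  0  6  9
10  5  8 14
 3 12  1  7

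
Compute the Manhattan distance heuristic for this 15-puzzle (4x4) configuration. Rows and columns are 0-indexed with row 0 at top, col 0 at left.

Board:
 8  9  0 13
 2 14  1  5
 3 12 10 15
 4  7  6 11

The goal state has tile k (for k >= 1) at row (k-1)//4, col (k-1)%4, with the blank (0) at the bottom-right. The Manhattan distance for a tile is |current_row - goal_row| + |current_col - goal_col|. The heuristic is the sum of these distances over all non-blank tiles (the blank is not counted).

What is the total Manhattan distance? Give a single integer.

Tile 8: (0,0)->(1,3) = 4
Tile 9: (0,1)->(2,0) = 3
Tile 13: (0,3)->(3,0) = 6
Tile 2: (1,0)->(0,1) = 2
Tile 14: (1,1)->(3,1) = 2
Tile 1: (1,2)->(0,0) = 3
Tile 5: (1,3)->(1,0) = 3
Tile 3: (2,0)->(0,2) = 4
Tile 12: (2,1)->(2,3) = 2
Tile 10: (2,2)->(2,1) = 1
Tile 15: (2,3)->(3,2) = 2
Tile 4: (3,0)->(0,3) = 6
Tile 7: (3,1)->(1,2) = 3
Tile 6: (3,2)->(1,1) = 3
Tile 11: (3,3)->(2,2) = 2
Sum: 4 + 3 + 6 + 2 + 2 + 3 + 3 + 4 + 2 + 1 + 2 + 6 + 3 + 3 + 2 = 46

Answer: 46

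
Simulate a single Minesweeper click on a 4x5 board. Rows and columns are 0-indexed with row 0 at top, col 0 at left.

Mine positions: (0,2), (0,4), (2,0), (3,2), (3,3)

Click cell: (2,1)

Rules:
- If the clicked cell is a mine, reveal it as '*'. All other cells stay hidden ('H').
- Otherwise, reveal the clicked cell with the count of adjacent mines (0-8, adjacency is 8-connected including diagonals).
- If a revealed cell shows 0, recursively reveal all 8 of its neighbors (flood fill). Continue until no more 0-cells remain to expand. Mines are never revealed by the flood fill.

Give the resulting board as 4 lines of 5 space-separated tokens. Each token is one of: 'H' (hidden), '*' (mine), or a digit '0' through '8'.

H H H H H
H H H H H
H 2 H H H
H H H H H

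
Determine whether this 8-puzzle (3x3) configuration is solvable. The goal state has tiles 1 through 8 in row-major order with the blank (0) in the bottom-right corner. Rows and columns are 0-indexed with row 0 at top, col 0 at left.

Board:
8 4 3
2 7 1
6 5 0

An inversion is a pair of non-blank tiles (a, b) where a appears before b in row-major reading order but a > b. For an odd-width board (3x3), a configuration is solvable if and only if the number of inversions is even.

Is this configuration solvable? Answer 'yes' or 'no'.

Inversions (pairs i<j in row-major order where tile[i] > tile[j] > 0): 17
17 is odd, so the puzzle is not solvable.

Answer: no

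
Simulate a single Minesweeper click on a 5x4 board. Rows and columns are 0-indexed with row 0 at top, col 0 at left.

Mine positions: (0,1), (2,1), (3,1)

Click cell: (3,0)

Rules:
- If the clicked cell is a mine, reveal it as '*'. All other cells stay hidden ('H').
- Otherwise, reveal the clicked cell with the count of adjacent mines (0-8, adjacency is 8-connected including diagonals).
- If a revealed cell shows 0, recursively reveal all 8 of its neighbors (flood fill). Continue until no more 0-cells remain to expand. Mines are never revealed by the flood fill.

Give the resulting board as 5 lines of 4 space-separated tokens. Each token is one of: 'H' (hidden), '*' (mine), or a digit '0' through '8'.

H H H H
H H H H
H H H H
2 H H H
H H H H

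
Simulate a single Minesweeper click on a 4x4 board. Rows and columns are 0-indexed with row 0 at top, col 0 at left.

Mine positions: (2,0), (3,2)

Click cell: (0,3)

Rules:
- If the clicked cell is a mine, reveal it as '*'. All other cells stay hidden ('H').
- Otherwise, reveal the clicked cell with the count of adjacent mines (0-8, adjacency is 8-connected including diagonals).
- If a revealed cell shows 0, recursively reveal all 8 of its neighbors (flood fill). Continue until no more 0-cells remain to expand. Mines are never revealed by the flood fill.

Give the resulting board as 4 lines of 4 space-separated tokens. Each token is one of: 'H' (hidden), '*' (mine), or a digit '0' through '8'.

0 0 0 0
1 1 0 0
H 2 1 1
H H H H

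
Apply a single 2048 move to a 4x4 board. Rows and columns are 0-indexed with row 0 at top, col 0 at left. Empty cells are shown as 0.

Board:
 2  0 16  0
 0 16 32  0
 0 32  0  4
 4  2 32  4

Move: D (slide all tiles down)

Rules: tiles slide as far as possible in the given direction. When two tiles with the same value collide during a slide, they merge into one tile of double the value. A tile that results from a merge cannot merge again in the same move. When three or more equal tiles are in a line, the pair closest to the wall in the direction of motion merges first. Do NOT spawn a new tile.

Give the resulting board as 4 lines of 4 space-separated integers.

Answer:  0  0  0  0
 0 16  0  0
 2 32 16  0
 4  2 64  8

Derivation:
Slide down:
col 0: [2, 0, 0, 4] -> [0, 0, 2, 4]
col 1: [0, 16, 32, 2] -> [0, 16, 32, 2]
col 2: [16, 32, 0, 32] -> [0, 0, 16, 64]
col 3: [0, 0, 4, 4] -> [0, 0, 0, 8]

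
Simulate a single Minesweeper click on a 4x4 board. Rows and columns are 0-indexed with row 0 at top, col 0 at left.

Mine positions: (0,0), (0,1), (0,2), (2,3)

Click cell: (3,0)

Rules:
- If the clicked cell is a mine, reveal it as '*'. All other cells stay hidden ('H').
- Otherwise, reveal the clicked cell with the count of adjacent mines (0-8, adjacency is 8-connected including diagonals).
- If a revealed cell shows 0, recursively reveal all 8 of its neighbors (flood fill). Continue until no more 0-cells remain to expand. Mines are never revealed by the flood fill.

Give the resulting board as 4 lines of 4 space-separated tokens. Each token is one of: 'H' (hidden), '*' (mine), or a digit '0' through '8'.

H H H H
2 3 3 H
0 0 1 H
0 0 1 H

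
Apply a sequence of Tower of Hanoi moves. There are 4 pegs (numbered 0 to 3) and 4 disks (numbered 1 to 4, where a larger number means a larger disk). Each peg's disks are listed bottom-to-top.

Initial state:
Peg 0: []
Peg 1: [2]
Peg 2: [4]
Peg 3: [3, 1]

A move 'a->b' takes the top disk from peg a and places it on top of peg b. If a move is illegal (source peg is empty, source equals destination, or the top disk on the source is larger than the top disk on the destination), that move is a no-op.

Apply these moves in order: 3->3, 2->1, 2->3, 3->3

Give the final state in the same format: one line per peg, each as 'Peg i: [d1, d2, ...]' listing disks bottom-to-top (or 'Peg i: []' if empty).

After move 1 (3->3):
Peg 0: []
Peg 1: [2]
Peg 2: [4]
Peg 3: [3, 1]

After move 2 (2->1):
Peg 0: []
Peg 1: [2]
Peg 2: [4]
Peg 3: [3, 1]

After move 3 (2->3):
Peg 0: []
Peg 1: [2]
Peg 2: [4]
Peg 3: [3, 1]

After move 4 (3->3):
Peg 0: []
Peg 1: [2]
Peg 2: [4]
Peg 3: [3, 1]

Answer: Peg 0: []
Peg 1: [2]
Peg 2: [4]
Peg 3: [3, 1]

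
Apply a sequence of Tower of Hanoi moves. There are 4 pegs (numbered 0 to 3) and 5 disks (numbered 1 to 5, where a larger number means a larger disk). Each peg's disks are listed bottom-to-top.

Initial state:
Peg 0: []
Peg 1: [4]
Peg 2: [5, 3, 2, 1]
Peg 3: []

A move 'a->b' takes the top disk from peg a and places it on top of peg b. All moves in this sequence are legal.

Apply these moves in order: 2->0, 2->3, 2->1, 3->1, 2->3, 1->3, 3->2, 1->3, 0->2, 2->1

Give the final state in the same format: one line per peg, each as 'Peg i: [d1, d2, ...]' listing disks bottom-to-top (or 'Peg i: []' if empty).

After move 1 (2->0):
Peg 0: [1]
Peg 1: [4]
Peg 2: [5, 3, 2]
Peg 3: []

After move 2 (2->3):
Peg 0: [1]
Peg 1: [4]
Peg 2: [5, 3]
Peg 3: [2]

After move 3 (2->1):
Peg 0: [1]
Peg 1: [4, 3]
Peg 2: [5]
Peg 3: [2]

After move 4 (3->1):
Peg 0: [1]
Peg 1: [4, 3, 2]
Peg 2: [5]
Peg 3: []

After move 5 (2->3):
Peg 0: [1]
Peg 1: [4, 3, 2]
Peg 2: []
Peg 3: [5]

After move 6 (1->3):
Peg 0: [1]
Peg 1: [4, 3]
Peg 2: []
Peg 3: [5, 2]

After move 7 (3->2):
Peg 0: [1]
Peg 1: [4, 3]
Peg 2: [2]
Peg 3: [5]

After move 8 (1->3):
Peg 0: [1]
Peg 1: [4]
Peg 2: [2]
Peg 3: [5, 3]

After move 9 (0->2):
Peg 0: []
Peg 1: [4]
Peg 2: [2, 1]
Peg 3: [5, 3]

After move 10 (2->1):
Peg 0: []
Peg 1: [4, 1]
Peg 2: [2]
Peg 3: [5, 3]

Answer: Peg 0: []
Peg 1: [4, 1]
Peg 2: [2]
Peg 3: [5, 3]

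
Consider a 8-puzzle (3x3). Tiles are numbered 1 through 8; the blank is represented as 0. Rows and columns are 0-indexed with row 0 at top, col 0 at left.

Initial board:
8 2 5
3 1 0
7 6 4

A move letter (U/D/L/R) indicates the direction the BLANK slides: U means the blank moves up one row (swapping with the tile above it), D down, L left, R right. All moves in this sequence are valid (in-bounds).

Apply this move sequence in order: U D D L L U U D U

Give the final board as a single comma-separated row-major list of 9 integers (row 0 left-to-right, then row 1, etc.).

Answer: 0, 2, 5, 8, 1, 4, 3, 7, 6

Derivation:
After move 1 (U):
8 2 0
3 1 5
7 6 4

After move 2 (D):
8 2 5
3 1 0
7 6 4

After move 3 (D):
8 2 5
3 1 4
7 6 0

After move 4 (L):
8 2 5
3 1 4
7 0 6

After move 5 (L):
8 2 5
3 1 4
0 7 6

After move 6 (U):
8 2 5
0 1 4
3 7 6

After move 7 (U):
0 2 5
8 1 4
3 7 6

After move 8 (D):
8 2 5
0 1 4
3 7 6

After move 9 (U):
0 2 5
8 1 4
3 7 6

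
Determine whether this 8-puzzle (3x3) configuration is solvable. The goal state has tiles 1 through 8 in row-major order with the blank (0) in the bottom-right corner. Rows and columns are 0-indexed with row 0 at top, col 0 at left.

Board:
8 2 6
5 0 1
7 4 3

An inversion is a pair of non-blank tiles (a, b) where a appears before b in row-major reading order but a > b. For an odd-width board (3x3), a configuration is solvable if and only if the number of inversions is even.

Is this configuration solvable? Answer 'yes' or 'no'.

Answer: yes

Derivation:
Inversions (pairs i<j in row-major order where tile[i] > tile[j] > 0): 18
18 is even, so the puzzle is solvable.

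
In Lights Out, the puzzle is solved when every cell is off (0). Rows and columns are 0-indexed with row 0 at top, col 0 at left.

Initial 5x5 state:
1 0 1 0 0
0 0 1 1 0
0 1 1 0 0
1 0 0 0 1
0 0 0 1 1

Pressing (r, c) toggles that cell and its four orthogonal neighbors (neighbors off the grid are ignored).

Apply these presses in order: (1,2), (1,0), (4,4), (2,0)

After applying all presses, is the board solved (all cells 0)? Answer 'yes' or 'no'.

Answer: yes

Derivation:
After press 1 at (1,2):
1 0 0 0 0
0 1 0 0 0
0 1 0 0 0
1 0 0 0 1
0 0 0 1 1

After press 2 at (1,0):
0 0 0 0 0
1 0 0 0 0
1 1 0 0 0
1 0 0 0 1
0 0 0 1 1

After press 3 at (4,4):
0 0 0 0 0
1 0 0 0 0
1 1 0 0 0
1 0 0 0 0
0 0 0 0 0

After press 4 at (2,0):
0 0 0 0 0
0 0 0 0 0
0 0 0 0 0
0 0 0 0 0
0 0 0 0 0

Lights still on: 0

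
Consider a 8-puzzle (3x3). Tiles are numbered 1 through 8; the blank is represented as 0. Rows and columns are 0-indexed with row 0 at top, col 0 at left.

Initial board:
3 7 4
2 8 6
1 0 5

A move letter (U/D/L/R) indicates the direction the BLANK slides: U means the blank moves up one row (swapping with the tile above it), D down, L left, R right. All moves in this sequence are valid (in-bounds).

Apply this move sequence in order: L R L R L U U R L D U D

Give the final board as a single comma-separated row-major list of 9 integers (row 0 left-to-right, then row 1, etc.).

Answer: 3, 7, 4, 0, 8, 6, 2, 1, 5

Derivation:
After move 1 (L):
3 7 4
2 8 6
0 1 5

After move 2 (R):
3 7 4
2 8 6
1 0 5

After move 3 (L):
3 7 4
2 8 6
0 1 5

After move 4 (R):
3 7 4
2 8 6
1 0 5

After move 5 (L):
3 7 4
2 8 6
0 1 5

After move 6 (U):
3 7 4
0 8 6
2 1 5

After move 7 (U):
0 7 4
3 8 6
2 1 5

After move 8 (R):
7 0 4
3 8 6
2 1 5

After move 9 (L):
0 7 4
3 8 6
2 1 5

After move 10 (D):
3 7 4
0 8 6
2 1 5

After move 11 (U):
0 7 4
3 8 6
2 1 5

After move 12 (D):
3 7 4
0 8 6
2 1 5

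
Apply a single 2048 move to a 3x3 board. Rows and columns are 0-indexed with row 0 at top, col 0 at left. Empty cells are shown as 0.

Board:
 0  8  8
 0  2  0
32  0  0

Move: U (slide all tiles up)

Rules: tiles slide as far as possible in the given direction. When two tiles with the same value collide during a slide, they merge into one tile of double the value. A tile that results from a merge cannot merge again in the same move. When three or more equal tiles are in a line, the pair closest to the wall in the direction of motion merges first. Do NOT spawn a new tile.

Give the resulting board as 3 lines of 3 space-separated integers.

Answer: 32  8  8
 0  2  0
 0  0  0

Derivation:
Slide up:
col 0: [0, 0, 32] -> [32, 0, 0]
col 1: [8, 2, 0] -> [8, 2, 0]
col 2: [8, 0, 0] -> [8, 0, 0]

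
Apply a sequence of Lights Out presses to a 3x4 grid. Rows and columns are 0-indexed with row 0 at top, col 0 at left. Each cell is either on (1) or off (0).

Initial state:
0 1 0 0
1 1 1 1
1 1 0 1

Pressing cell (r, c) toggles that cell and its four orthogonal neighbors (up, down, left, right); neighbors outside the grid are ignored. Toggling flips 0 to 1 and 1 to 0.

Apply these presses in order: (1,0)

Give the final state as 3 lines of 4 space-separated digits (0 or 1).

After press 1 at (1,0):
1 1 0 0
0 0 1 1
0 1 0 1

Answer: 1 1 0 0
0 0 1 1
0 1 0 1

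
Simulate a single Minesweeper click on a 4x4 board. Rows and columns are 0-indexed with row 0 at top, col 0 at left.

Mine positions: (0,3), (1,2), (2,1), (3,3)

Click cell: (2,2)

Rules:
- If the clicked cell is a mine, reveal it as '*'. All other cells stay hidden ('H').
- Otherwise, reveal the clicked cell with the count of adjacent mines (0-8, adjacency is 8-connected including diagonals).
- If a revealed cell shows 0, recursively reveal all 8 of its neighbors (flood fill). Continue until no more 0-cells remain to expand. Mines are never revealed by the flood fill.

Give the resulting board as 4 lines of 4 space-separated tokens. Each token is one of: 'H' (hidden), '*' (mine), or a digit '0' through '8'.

H H H H
H H H H
H H 3 H
H H H H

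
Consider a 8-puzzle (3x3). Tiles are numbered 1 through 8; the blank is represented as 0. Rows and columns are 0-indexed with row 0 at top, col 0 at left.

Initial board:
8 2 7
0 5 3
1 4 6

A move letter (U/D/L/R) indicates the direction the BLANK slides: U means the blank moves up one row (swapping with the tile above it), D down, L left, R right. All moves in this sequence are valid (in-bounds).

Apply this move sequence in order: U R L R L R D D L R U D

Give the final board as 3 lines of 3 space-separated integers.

Answer: 2 5 7
8 4 3
1 0 6

Derivation:
After move 1 (U):
0 2 7
8 5 3
1 4 6

After move 2 (R):
2 0 7
8 5 3
1 4 6

After move 3 (L):
0 2 7
8 5 3
1 4 6

After move 4 (R):
2 0 7
8 5 3
1 4 6

After move 5 (L):
0 2 7
8 5 3
1 4 6

After move 6 (R):
2 0 7
8 5 3
1 4 6

After move 7 (D):
2 5 7
8 0 3
1 4 6

After move 8 (D):
2 5 7
8 4 3
1 0 6

After move 9 (L):
2 5 7
8 4 3
0 1 6

After move 10 (R):
2 5 7
8 4 3
1 0 6

After move 11 (U):
2 5 7
8 0 3
1 4 6

After move 12 (D):
2 5 7
8 4 3
1 0 6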